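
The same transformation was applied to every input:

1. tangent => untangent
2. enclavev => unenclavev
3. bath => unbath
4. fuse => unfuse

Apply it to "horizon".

The rule is to prepend "un".
Doing the same to "horizon": "unhorizon".

unhorizon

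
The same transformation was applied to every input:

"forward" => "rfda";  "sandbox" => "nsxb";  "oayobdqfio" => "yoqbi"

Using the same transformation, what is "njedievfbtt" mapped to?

In each case the input is transformed by: keep every other character starting from the first (positions 1st, 3rd, 5th, ...), then swap each adjacent pair of characters (1↔2, 3↔4, ...).
For "njedievfbtt", step one produces "neivbt"; step two turns that into "envitb".

envitb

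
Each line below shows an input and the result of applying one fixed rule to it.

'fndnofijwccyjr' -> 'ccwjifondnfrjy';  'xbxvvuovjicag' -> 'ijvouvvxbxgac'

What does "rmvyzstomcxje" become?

cmotszyvmrejx

Each output is the input with this applied: move the last 3 characters to the front (rotate right by 3), then reverse the string.
Applying both steps to "rmvyzstomcxje": "xjermvyzstomc", then "cmotszyvmrejx".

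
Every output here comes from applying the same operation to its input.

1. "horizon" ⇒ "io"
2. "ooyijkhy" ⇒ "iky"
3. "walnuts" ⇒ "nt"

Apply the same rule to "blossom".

Each output is the input with this applied: delete the first 2 characters, then keep every other character starting from the second (positions 2nd, 4th, 6th, ...).
Starting from "blossom": after the first operation, "ossom"; after the second, "so".

so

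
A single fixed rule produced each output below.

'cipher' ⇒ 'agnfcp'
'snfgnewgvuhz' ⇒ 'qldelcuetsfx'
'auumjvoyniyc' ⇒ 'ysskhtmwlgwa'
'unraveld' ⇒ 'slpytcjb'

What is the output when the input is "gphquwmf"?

Each output is the input with this applied: shift every letter 2 places backward in the alphabet (wrapping around).
Doing the same to "gphquwmf": "enfosukd".

enfosukd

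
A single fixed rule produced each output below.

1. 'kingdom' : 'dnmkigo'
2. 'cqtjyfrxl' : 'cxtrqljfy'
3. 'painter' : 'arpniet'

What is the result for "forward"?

The rule is to sort the characters into reverse alphabetical order, then swap the first and last characters.
For "forward", step one produces "wrrofda"; step two turns that into "arrofdw".

arrofdw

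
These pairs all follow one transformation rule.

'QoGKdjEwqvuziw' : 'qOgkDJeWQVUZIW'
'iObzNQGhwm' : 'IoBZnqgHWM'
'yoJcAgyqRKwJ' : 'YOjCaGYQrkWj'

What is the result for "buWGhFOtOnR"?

BUwgHfoToNr

Rule — flip the case of every letter.
On "buWGhFOtOnR" that produces "BUwgHfoToNr".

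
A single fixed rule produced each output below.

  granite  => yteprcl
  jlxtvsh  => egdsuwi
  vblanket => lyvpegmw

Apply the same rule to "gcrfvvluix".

qggwftirnc

Looking at the pairs, the operation is to move the first 3 characters to the end (rotate left by 3), then shift every letter 11 places forward in the alphabet (wrapping around).
"gcrfvvluix" → "fvvluixgcr" → "qggwftirnc".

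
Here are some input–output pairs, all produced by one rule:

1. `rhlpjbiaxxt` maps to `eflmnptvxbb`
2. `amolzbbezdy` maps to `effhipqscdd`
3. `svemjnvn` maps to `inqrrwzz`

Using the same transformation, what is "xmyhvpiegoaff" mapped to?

In each case the input is transformed by: sort the characters into alphabetical order, then shift every letter 4 places forward in the alphabet (wrapping around).
Applying both steps to "xmyhvpiegoaff": "aeffghimopvxy", then "eijjklmqstzbc".
(Check on "svemjnvn": → "ejmnnsvv" → "inqrrwzz" ✓)

eijjklmqstzbc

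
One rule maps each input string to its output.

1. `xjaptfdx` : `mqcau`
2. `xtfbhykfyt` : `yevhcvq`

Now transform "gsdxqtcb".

unqzy

The transformation: shift every letter 3 places backward in the alphabet (wrapping around), then delete the first 3 characters.
Working it through for "gsdxqtcb": intermediate "dpaunqzy", final "unqzy".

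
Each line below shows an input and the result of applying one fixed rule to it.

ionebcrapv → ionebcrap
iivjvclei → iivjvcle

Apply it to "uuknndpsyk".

The rule is to delete the last character.
"uuknndpsyk" → "uuknndpsy".

uuknndpsy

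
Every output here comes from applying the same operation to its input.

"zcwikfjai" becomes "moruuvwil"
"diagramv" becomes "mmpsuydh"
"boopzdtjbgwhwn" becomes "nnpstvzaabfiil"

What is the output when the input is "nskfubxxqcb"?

nnorwzcegjj

Looking at the pairs, the operation is to sort the characters into alphabetical order, then shift every letter 12 places forward in the alphabet (wrapping around).
Working it through for "nskfubxxqcb": intermediate "bbcfknqsuxx", final "nnorwzcegjj".
(Check on "diagramv": → "aadgimrv" → "mmpsuydh" ✓)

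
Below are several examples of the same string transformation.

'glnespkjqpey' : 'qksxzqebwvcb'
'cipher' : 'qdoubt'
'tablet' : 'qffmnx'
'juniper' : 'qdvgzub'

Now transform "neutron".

Looking at the pairs, the operation is to move the last 2 characters to the front (rotate right by 2), then shift every letter 12 places forward in the alphabet (wrapping around).
Working it through for "neutron": intermediate "onneutr", final "azzqgfd".

azzqgfd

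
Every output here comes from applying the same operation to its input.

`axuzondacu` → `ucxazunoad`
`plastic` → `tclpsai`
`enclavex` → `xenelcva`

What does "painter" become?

Rule — swap each adjacent pair of characters (1↔2, 3↔4, ...), then move the last 2 characters to the front (rotate right by 2).
For "painter", step one produces "apnietr"; step two turns that into "trapnie".

trapnie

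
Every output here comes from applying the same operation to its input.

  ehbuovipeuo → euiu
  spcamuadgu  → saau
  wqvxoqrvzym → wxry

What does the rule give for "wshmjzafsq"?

The transformation: keep one character in every 3, starting at position 1 (positions 1st, 4th, 7th, ...).
So "wshmjzafsq" becomes "wmaq".

wmaq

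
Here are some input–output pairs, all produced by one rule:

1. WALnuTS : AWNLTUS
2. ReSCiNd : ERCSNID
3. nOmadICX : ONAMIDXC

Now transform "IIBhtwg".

IIHBWTG

Looking at the pairs, the operation is to swap each adjacent pair of characters (1↔2, 3↔4, ...), then convert every letter to uppercase.
"IIBhtwg" → "IIHBWTG".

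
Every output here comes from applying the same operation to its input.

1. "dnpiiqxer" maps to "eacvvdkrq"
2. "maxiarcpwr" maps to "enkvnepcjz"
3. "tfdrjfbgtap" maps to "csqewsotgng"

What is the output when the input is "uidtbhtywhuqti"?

The pattern: shift every letter 13 places forward in the alphabet (wrapping around) — i.e. ROT13, then swap the first and last characters.
For "uidtbhtywhuqti", step one produces "hvqgougljuhdgv"; step two turns that into "vvqgougljuhdgh".

vvqgougljuhdgh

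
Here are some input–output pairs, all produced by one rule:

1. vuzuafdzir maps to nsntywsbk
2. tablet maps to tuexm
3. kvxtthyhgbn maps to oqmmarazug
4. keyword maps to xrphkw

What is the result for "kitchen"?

bmvaxg

The rule is to delete the first character, then shift every letter 7 places backward in the alphabet (wrapping around).
Applying both steps to "kitchen": "itchen", then "bmvaxg".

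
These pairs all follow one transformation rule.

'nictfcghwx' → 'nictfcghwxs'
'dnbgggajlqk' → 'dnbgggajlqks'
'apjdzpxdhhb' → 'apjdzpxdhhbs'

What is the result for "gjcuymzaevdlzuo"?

gjcuymzaevdlzuos

The rule is to append "s".
So "gjcuymzaevdlzuo" becomes "gjcuymzaevdlzuos".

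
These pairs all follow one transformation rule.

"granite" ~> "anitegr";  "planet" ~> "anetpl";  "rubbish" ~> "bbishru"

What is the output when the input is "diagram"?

agramdi

What's happening: move the first 2 characters to the end (rotate left by 2).
For "diagram" the result is "agramdi".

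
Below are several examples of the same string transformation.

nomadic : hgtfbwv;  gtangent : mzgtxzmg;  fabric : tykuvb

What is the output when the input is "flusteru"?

Each output is the input with this applied: shift every letter 7 places backward in the alphabet (wrapping around), then swap each adjacent pair of characters (1↔2, 3↔4, ...).
Working it through for "flusteru": intermediate "yenlmxkn", final "eylnxmnk".

eylnxmnk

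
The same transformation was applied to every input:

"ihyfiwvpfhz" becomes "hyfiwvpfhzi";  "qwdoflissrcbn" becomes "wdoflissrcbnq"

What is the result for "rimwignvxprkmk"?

Looking at the pairs, the operation is to move the first character to the end.
"rimwignvxprkmk" → "imwignvxprkmkr".

imwignvxprkmkr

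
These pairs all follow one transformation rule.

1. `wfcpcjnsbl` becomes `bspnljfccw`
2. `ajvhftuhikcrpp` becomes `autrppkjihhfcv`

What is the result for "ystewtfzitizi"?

In each case the input is transformed by: sort the characters into reverse alphabetical order, then swap the first and last characters.
Applying both steps to "ystewtfzitizi": "zzywtttsiiife", then "ezywtttsiiifz".

ezywtttsiiifz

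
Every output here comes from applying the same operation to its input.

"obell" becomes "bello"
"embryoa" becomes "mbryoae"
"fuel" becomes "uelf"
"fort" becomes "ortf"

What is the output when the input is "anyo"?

nyoa

Rule — move the first character to the end.
On "anyo" that produces "nyoa".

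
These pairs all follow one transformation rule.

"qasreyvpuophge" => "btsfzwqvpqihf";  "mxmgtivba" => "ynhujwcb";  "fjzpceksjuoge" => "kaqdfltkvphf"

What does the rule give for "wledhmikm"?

mfeinjln

The rule is to delete the first character, then shift every letter 1 place forward in the alphabet (wrapping around).
For "wledhmikm" the result is "mfeinjln".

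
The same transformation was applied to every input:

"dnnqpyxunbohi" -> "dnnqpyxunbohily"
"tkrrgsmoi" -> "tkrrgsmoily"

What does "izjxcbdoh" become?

izjxcbdohly

The rule is to append "ly".
Applying that to "izjxcbdoh" gives "izjxcbdohly".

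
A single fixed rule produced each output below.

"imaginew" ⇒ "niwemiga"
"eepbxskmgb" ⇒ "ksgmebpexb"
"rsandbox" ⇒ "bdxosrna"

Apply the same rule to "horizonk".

In each case the input is transformed by: swap the front and back halves of the string, then swap each adjacent pair of characters (1↔2, 3↔4, ...).
Applying both steps to "horizonk": "zonkhori", then "ozknohir".
(Check on "imaginew": → "inewimag" → "niwemiga" ✓)

ozknohir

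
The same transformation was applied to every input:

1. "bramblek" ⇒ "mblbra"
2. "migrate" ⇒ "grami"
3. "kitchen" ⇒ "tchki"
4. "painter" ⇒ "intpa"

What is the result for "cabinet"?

In each case the input is transformed by: delete the last 2 characters, then move the last 3 characters to the front (rotate right by 3).
Applying both steps to "cabinet": "cabin", then "binca".

binca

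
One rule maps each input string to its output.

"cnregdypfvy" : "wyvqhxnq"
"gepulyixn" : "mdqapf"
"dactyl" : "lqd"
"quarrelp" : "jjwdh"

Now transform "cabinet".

What's happening: shift every letter 8 places backward in the alphabet (wrapping around), then delete the first 3 characters.
"cabinet" → "ustafwl" → "afwl".

afwl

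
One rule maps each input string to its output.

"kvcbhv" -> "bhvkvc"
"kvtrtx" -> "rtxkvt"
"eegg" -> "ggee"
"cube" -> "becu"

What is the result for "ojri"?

The rule is to swap the front and back halves of the string.
So "ojri" becomes "rioj".

rioj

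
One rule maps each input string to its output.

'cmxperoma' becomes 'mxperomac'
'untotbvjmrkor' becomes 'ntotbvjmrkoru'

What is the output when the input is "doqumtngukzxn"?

oqumtngukzxnd

Rule — move the first character to the end.
Applying that to "doqumtngukzxn" gives "oqumtngukzxnd".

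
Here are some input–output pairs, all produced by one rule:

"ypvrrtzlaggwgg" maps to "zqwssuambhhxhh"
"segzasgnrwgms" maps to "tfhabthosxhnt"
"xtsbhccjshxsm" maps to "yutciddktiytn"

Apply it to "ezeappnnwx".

fafbqqooxy

The transformation: shift every letter 1 place forward in the alphabet (wrapping around).
So "ezeappnnwx" becomes "fafbqqooxy".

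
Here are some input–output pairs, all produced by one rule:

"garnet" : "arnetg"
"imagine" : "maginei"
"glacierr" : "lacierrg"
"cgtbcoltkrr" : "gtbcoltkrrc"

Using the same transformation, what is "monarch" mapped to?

The pattern: move the first character to the end.
Applying that to "monarch" gives "onarchm".

onarchm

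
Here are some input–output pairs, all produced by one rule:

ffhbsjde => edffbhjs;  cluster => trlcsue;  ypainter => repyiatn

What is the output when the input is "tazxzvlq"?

Rule — swap each adjacent pair of characters (1↔2, 3↔4, ...), then move the last 2 characters to the front (rotate right by 2).
Working it through for "tazxzvlq": intermediate "atxzvzql", final "qlatxzvz".
(Check on "ypainter": → "pyiatnre" → "repyiatn" ✓)

qlatxzvz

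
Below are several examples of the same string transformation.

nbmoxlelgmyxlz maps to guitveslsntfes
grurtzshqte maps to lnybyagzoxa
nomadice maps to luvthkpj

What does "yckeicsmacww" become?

dfjrlpjzthjd

What's happening: shift every letter 7 places forward in the alphabet (wrapping around), then move the last character to the front.
Working it through for "yckeicsmacww": intermediate "fjrlpjzthjdd", final "dfjrlpjzthjd".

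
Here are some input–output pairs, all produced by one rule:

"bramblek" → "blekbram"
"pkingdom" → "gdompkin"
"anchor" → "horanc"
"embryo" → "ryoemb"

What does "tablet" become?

Looking at the pairs, the operation is to swap the front and back halves of the string.
So "tablet" becomes "lettab".

lettab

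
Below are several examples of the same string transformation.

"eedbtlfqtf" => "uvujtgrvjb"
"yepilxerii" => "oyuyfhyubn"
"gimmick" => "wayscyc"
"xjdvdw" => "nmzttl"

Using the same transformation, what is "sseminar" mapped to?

Looking at the pairs, the operation is to take characters alternately from the front and the back (1st, last, 2nd, 2nd-last, ...), then shift every letter 10 places backward in the alphabet (wrapping around).
For "sseminar" the result is "ihiqudcy".
(Check on "eedbtlfqtf": → "efetdqbftl" → "uvujtgrvjb" ✓)

ihiqudcy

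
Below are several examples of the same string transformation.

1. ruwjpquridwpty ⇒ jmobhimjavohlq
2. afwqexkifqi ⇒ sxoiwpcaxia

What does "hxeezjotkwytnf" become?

zpwwrbglcoqlfx

In each case the input is transformed by: shift every letter 8 places backward in the alphabet (wrapping around).
For "hxeezjotkwytnf" the result is "zpwwrbglcoqlfx".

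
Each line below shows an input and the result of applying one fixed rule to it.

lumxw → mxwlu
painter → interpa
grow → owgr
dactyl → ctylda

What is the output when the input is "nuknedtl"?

knedtlnu

The transformation: move the first 2 characters to the end (rotate left by 2).
On "nuknedtl" that produces "knedtlnu".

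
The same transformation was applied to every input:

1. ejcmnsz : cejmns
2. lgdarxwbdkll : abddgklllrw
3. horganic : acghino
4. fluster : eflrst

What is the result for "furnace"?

acefnr

What's happening: sort the characters into alphabetical order, then delete the last character.
Applying both steps to "furnace": "acefnru", then "acefnr".
(Check on "lgdarxwbdkll": → "abddgklllrwx" → "abddgklllrw" ✓)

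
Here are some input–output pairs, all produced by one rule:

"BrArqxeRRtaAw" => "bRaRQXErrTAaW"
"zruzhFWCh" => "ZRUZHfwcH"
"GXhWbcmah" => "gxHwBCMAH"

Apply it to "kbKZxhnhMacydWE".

Looking at the pairs, the operation is to flip the case of every letter.
So "kbKZxhnhMacydWE" becomes "KBkzXHNHmACYDwe".

KBkzXHNHmACYDwe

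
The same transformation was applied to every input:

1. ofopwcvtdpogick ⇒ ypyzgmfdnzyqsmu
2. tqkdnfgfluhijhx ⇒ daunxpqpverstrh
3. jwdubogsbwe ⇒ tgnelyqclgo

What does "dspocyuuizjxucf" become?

In each case the input is transformed by: shift every letter 10 places forward in the alphabet (wrapping around).
"dspocyuuizjxucf" → "nczymieesjthemp".

nczymieesjthemp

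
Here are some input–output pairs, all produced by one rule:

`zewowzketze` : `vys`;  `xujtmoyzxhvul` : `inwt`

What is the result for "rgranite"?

Each output is the input with this applied: shift every letter 1 place backward in the alphabet (wrapping around), then keep one character in every 3, starting at position 3 (positions 3rd, 6th, 9th, ...).
"rgranite" → "qfqzmhsd" → "qh".

qh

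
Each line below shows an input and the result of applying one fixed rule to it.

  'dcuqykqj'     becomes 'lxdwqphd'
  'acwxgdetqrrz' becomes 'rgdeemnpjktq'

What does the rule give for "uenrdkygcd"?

xltpqhraeq

Each output is the input with this applied: swap the front and back halves of the string, then shift every letter 13 places forward in the alphabet (wrapping around) — i.e. ROT13.
On "uenrdkygcd": the first step gives "kygcduenrd", and the second then gives "xltpqhraeq".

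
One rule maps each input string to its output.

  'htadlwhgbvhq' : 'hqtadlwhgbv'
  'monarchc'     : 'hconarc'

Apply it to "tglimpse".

What's happening: delete the first character, then move the last 2 characters to the front (rotate right by 2).
So "tglimpse" becomes "seglimp".
(Check on "htadlwhgbvhq": → "tadlwhgbvhq" → "hqtadlwhgbv" ✓)

seglimp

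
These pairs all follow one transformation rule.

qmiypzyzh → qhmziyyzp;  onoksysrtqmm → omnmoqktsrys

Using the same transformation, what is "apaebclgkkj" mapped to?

The transformation: take characters alternately from the front and the back (1st, last, 2nd, 2nd-last, ...).
Doing the same to "apaebclgkkj": "ajpkakegblc".

ajpkakegblc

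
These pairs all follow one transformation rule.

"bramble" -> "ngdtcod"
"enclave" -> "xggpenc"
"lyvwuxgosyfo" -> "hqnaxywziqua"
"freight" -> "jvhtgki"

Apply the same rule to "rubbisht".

The pattern: shift every letter 2 places forward in the alphabet (wrapping around), then move the last 2 characters to the front (rotate right by 2).
On "rubbisht": the first step gives "twddkujv", and the second then gives "jvtwddku".

jvtwddku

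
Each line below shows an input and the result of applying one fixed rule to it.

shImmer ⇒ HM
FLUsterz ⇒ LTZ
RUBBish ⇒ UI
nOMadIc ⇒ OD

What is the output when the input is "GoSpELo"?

OE

The transformation: keep one character in every 3, starting at position 2 (positions 2nd, 5th, 8th, ...), then convert every letter to uppercase.
For "GoSpELo" the result is "OE".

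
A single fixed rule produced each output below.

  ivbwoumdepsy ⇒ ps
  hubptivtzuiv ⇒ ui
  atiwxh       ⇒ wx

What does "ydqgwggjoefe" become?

ef

Each output is the input with this applied: delete the last character, then keep only the last 2 characters.
Working it through for "ydqgwggjoefe": intermediate "ydqgwggjoef", final "ef".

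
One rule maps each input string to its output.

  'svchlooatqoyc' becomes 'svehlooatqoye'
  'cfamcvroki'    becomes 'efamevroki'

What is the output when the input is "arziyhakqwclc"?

In each case the input is transformed by: replace every "c" with "e".
"arziyhakqwclc" → "arziyhakqwele".

arziyhakqwele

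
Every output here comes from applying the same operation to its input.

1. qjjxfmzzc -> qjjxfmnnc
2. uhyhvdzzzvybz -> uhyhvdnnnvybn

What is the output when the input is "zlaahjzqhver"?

The rule is to replace every "z" with "n".
Applying that to "zlaahjzqhver" gives "nlaahjnqhver".

nlaahjnqhver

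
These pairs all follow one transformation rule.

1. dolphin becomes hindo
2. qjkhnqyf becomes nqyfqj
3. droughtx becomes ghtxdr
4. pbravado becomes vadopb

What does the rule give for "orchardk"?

The pattern: move the first 2 characters to the end (rotate left by 2), then delete the first 2 characters.
"orchardk" → "chardkor" → "ardkor".
(Check on "droughtx": → "oughtxdr" → "ghtxdr" ✓)

ardkor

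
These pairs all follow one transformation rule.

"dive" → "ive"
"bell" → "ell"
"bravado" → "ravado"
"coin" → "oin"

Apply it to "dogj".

The rule is to delete the first character.
Applying that to "dogj" gives "ogj".

ogj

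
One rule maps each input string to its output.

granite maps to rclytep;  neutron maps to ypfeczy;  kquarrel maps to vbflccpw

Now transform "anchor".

lynszc

Each output is the input with this applied: shift every letter 11 places forward in the alphabet (wrapping around).
So "anchor" becomes "lynszc".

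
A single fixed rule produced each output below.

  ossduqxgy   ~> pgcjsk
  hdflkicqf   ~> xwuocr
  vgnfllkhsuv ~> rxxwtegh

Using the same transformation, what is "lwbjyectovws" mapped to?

vkqofahie

Each output is the input with this applied: delete the first 3 characters, then shift every letter 12 places forward in the alphabet (wrapping around).
For "lwbjyectovws" the result is "vkqofahie".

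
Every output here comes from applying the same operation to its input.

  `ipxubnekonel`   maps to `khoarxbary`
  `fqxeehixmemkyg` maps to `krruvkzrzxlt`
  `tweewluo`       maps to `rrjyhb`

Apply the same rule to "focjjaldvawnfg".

pwwnyqinjast

The rule is to shift every letter 13 places forward in the alphabet (wrapping around) — i.e. ROT13, then delete the first 2 characters.
On "focjjaldvawnfg": the first step gives "sbpwwnyqinjast", and the second then gives "pwwnyqinjast".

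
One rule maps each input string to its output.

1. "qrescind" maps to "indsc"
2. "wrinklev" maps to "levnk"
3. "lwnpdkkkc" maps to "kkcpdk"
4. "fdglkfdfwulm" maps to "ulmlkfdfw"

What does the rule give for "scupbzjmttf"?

The transformation: delete the first 3 characters, then move the last 3 characters to the front (rotate right by 3).
For "scupbzjmttf", step one produces "pbzjmttf"; step two turns that into "ttfpbzjm".

ttfpbzjm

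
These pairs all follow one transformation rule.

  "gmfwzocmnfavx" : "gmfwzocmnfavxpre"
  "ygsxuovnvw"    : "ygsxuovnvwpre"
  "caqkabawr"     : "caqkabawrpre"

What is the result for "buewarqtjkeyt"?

The rule is to append "pre".
Doing the same to "buewarqtjkeyt": "buewarqtjkeytpre".

buewarqtjkeytpre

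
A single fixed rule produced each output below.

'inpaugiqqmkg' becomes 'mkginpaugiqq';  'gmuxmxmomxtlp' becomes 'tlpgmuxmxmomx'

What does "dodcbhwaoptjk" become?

In each case the input is transformed by: move the last 3 characters to the front (rotate right by 3).
Applying that to "dodcbhwaoptjk" gives "tjkdodcbhwaop".

tjkdodcbhwaop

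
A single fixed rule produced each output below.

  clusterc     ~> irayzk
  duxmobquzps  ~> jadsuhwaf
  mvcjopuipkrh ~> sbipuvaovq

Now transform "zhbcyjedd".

fnhiepk

The transformation: shift every letter 6 places forward in the alphabet (wrapping around), then delete the last 2 characters.
"zhbcyjedd" → "fnhiepkjj" → "fnhiepk".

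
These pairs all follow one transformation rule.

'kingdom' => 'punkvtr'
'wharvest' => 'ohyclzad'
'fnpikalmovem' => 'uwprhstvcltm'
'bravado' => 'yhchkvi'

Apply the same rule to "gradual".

yhkbhsn

Each output is the input with this applied: move the first character to the end, then shift every letter 7 places forward in the alphabet (wrapping around).
On "gradual" that produces "yhkbhsn".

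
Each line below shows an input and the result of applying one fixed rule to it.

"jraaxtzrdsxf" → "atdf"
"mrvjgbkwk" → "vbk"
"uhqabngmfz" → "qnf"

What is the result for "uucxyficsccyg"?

Each output is the input with this applied: keep one character in every 3, starting at position 3 (positions 3rd, 6th, 9th, ...).
Applying that to "uucxyficsccyg" gives "cfsy".

cfsy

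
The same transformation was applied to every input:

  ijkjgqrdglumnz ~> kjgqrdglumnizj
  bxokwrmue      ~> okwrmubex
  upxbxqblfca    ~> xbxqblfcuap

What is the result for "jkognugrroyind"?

Looking at the pairs, the operation is to swap the first and last characters, then move the first 2 characters to the end (rotate left by 2).
For "jkognugrroyind", step one produces "dkognugrroyinj"; step two turns that into "ognugrroyinjdk".

ognugrroyinjdk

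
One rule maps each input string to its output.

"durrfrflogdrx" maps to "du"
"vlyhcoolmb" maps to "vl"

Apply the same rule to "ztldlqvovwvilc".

What's happening: keep only the first 2 characters.
Applying that to "ztldlqvovwvilc" gives "zt".

zt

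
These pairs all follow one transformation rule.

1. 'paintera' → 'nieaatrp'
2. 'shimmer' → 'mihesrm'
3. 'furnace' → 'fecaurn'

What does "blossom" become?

The pattern: sort the characters into reverse alphabetical order, then move the first 3 characters to the end (rotate left by 3).
"blossom" → "ssoomlb" → "omlbsso".

omlbsso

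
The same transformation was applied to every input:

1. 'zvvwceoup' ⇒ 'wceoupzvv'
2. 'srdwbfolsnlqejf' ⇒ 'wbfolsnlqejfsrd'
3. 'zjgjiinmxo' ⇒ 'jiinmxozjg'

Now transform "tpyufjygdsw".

The rule is to move the first 3 characters to the end (rotate left by 3).
Applying that to "tpyufjygdsw" gives "ufjygdswtpy".

ufjygdswtpy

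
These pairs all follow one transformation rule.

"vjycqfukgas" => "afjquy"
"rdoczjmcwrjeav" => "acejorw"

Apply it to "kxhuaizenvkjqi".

The pattern: sort the characters into alphabetical order, then keep every other character starting from the first (positions 1st, 3rd, 5th, ...).
For "kxhuaizenvkjqi", step one produces "aehiijkknquvxz"; step two turns that into "ahiknux".

ahiknux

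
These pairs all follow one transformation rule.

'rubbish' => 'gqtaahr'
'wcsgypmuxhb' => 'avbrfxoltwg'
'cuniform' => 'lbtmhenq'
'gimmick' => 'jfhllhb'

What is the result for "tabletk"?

Looking at the pairs, the operation is to shift every letter 1 place backward in the alphabet (wrapping around), then move the last character to the front.
On "tabletk": the first step gives "szakdsj", and the second then gives "jszakds".

jszakds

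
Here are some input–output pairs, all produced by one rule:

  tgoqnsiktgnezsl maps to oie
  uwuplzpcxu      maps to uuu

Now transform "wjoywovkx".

oo

Each output is the input with this applied: keep only the vowels.
"wjoywovkx" → "oo".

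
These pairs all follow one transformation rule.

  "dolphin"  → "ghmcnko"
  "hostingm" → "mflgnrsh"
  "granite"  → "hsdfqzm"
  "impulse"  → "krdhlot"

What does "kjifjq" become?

Each output is the input with this applied: move the last 3 characters to the front (rotate right by 3), then shift every letter 1 place backward in the alphabet (wrapping around).
Starting from "kjifjq": after the first operation, "fjqkji"; after the second, "eipjih".

eipjih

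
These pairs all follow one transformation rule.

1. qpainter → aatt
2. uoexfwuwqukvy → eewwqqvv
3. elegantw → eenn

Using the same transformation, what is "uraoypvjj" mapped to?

In each case the input is transformed by: keep one character in every 3, starting at position 3 (positions 3rd, 6th, 9th, ...), then double every character.
On "uraoypvjj" that produces "aappjj".
(Check on "uoexfwuwqukvy": → "ewqv" → "eewwqqvv" ✓)

aappjj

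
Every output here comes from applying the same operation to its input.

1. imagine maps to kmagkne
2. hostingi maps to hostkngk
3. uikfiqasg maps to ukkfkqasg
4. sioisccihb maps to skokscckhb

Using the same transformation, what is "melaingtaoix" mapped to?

melakngtaokx

What's happening: replace every "i" with "k".
"melaingtaoix" → "melakngtaokx".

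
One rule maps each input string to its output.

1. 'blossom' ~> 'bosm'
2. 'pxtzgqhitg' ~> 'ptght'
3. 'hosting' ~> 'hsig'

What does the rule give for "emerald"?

eead

Rule — keep every other character starting from the first (positions 1st, 3rd, 5th, ...).
So "emerald" becomes "eead".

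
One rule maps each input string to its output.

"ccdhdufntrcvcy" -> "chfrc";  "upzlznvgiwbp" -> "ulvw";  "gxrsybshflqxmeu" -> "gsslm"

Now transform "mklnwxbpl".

Each output is the input with this applied: keep one character in every 3, starting at position 1 (positions 1st, 4th, 7th, ...).
So "mklnwxbpl" becomes "mnb".

mnb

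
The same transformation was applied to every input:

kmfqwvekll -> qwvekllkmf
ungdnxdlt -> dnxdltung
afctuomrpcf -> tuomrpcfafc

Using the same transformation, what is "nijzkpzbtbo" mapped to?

zkpzbtbonij

Rule — move the first 3 characters to the end (rotate left by 3).
Applying that to "nijzkpzbtbo" gives "zkpzbtbonij".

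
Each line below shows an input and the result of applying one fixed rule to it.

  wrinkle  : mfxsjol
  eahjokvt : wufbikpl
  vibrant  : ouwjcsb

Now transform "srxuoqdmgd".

hetsyvpren

The pattern: shift every letter 1 place forward in the alphabet (wrapping around), then move the last 2 characters to the front (rotate right by 2).
Working it through for "srxuoqdmgd": intermediate "tsyvprenhe", final "hetsyvpren".
(Check on "vibrant": → "wjcsbou" → "ouwjcsb" ✓)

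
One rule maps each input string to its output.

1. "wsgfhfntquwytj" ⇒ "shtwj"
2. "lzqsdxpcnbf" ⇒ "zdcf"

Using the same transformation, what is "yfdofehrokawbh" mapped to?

Looking at the pairs, the operation is to keep one character in every 3, starting at position 2 (positions 2nd, 5th, 8th, ...).
Doing the same to "yfdofehrokawbh": "ffrah".

ffrah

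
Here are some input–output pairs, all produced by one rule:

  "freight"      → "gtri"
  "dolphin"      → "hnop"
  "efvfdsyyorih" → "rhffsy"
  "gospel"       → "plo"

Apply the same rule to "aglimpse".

pegi

The pattern: move the last 3 characters to the front (rotate right by 3), then keep every other character starting from the first (positions 1st, 3rd, 5th, ...).
"aglimpse" → "pegi".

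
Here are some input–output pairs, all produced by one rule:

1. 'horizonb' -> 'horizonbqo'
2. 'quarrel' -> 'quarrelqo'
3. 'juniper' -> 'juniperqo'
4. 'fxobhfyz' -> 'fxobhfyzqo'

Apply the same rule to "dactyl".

The transformation: append "qo".
So "dactyl" becomes "dactylqo".

dactylqo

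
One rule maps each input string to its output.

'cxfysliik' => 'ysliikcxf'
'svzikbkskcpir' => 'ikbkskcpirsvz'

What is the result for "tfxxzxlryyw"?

xzxlryywtfx

The rule is to move the first 3 characters to the end (rotate left by 3).
"tfxxzxlryyw" → "xzxlryywtfx".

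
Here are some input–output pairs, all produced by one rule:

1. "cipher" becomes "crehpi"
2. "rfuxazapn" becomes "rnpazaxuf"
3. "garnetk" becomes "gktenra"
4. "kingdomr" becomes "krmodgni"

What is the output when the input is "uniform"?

umrofin

What's happening: move the first character to the end, then reverse the string.
Starting from "uniform": after the first operation, "niformu"; after the second, "umrofin".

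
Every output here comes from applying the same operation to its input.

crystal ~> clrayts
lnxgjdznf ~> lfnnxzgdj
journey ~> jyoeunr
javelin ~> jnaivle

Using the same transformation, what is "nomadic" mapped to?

ncoimda

Looking at the pairs, the operation is to take characters alternately from the front and the back (1st, last, 2nd, 2nd-last, ...).
So "nomadic" becomes "ncoimda".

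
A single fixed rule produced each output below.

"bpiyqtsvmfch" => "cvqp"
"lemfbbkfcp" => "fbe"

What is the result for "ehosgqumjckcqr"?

rkmgh

In each case the input is transformed by: keep one character in every 3, starting at position 2 (positions 2nd, 5th, 8th, ...), then reverse the string.
Applying both steps to "ehosgqumjckcqr": "hgmkr", then "rkmgh".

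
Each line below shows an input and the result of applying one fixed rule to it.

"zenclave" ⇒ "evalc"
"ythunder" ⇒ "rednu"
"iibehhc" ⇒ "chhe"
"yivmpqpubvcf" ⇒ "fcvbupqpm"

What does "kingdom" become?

modg

The rule is to delete the first 3 characters, then reverse the string.
On "kingdom" that produces "modg".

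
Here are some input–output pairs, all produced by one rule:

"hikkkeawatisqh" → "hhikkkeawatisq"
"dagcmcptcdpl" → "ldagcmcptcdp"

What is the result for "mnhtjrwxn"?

What's happening: move the last character to the front.
Applying that to "mnhtjrwxn" gives "nmnhtjrwx".

nmnhtjrwx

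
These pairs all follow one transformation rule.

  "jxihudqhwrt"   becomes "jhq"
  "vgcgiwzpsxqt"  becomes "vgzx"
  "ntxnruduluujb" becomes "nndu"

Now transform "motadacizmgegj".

macm

Each output is the input with this applied: delete the last 2 characters, then keep one character in every 3, starting at position 1 (positions 1st, 4th, 7th, ...).
Starting from "motadacizmgegj": after the first operation, "motadacizmge"; after the second, "macm".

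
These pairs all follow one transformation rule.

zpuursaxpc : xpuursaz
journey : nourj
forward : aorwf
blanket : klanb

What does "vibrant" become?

The transformation: delete the last 2 characters, then swap the first and last characters.
Starting from "vibrant": after the first operation, "vibra"; after the second, "aibrv".
(Check on "blanket": → "blank" → "klanb" ✓)

aibrv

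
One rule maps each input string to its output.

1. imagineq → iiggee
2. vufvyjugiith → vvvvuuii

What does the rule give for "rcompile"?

rrmmll

What's happening: keep one character in every 3, starting at position 1 (positions 1st, 4th, 7th, ...), then double every character.
"rcompile" → "rml" → "rrmmll".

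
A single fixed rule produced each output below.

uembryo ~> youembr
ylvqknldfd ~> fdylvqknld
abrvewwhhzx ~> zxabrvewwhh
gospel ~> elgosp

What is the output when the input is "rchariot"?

otrchari

The transformation: move the last 2 characters to the front (rotate right by 2).
So "rchariot" becomes "otrchari".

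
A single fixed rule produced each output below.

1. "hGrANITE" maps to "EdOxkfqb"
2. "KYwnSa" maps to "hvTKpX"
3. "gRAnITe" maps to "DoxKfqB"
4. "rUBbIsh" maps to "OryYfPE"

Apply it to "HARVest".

Rule — flip the case of every letter, then shift every letter 3 places backward in the alphabet (wrapping around).
On "HARVest": the first step gives "harvEST", and the second then gives "exosBPQ".

exosBPQ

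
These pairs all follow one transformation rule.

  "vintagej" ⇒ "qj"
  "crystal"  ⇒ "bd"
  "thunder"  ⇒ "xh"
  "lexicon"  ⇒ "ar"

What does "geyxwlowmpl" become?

bop

The transformation: shift every letter 3 places forward in the alphabet (wrapping around), then keep one character in every 3, starting at position 3 (positions 3rd, 6th, 9th, ...).
For "geyxwlowmpl", step one produces "jhbazorzpso"; step two turns that into "bop".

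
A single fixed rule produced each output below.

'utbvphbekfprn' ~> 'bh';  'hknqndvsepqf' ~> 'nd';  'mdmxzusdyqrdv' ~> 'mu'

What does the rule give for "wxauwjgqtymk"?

aj

What's happening: keep one character in every 3, starting at position 3 (positions 3rd, 6th, 9th, ...), then delete the last 2 characters.
Applying that to "wxauwjgqtymk" gives "aj".
(Check on "hknqndvsepqf": → "ndef" → "nd" ✓)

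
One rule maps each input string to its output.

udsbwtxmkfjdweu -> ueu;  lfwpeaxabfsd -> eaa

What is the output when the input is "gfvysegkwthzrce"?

The rule is to keep only the vowels.
Applying that to "gfvysegkwthzrce" gives "ee".

ee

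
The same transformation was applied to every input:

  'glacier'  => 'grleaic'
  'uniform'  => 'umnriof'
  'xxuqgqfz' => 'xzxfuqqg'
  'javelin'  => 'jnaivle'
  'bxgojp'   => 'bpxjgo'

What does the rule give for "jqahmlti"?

jiqtalhm

The rule is to take characters alternately from the front and the back (1st, last, 2nd, 2nd-last, ...).
"jqahmlti" → "jiqtalhm".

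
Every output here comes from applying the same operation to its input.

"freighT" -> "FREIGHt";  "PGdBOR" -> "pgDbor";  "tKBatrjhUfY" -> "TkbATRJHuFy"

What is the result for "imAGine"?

Each output is the input with this applied: flip the case of every letter.
"imAGine" → "IMagINE".

IMagINE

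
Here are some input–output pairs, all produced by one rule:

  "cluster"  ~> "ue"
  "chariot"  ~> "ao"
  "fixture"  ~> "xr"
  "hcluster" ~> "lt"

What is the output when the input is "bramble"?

al

Looking at the pairs, the operation is to keep one character in every 3, starting at position 3 (positions 3rd, 6th, 9th, ...).
Applying that to "bramble" gives "al".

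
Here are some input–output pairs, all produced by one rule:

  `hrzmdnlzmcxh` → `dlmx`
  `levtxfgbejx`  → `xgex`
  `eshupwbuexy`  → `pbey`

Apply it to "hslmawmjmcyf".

ammy

The pattern: keep every other character starting from the first (positions 1st, 3rd, 5th, ...), then keep only the last 4 characters.
For "hslmawmjmcyf", step one produces "hlammy"; step two turns that into "ammy".
(Check on "levtxfgbejx": → "lvxgex" → "xgex" ✓)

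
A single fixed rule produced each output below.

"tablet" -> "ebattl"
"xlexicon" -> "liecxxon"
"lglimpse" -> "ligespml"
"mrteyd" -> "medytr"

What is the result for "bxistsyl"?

slibyxts

The rule is to sort the characters into reverse alphabetical order, then swap the front and back halves of the string.
"bxistsyl" → "yxtsslib" → "slibyxts".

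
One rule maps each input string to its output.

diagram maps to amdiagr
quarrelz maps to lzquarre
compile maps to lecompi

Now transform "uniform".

rmunifo

Looking at the pairs, the operation is to move the last 2 characters to the front (rotate right by 2).
Applying that to "uniform" gives "rmunifo".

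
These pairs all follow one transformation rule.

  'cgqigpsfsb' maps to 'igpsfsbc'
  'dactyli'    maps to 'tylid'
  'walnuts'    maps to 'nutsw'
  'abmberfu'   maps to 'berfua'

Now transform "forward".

Rule — move the first character to the end, then delete the first 2 characters.
On "forward": the first step gives "orwardf", and the second then gives "wardf".

wardf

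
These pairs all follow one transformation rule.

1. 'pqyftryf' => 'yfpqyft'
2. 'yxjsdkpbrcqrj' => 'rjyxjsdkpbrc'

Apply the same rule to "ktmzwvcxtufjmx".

mxktmzwvcxtuf

In each case the input is transformed by: move the last 3 characters to the front (rotate right by 3), then delete the first character.
"ktmzwvcxtufjmx" → "jmxktmzwvcxtuf" → "mxktmzwvcxtuf".
(Check on "yxjsdkpbrcqrj": → "qrjyxjsdkpbrc" → "rjyxjsdkpbrc" ✓)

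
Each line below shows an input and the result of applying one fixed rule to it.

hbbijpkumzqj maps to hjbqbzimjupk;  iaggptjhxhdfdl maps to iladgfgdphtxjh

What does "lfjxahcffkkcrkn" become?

lnfkjrxcakhkcff

The transformation: take characters alternately from the front and the back (1st, last, 2nd, 2nd-last, ...).
So "lfjxahcffkkcrkn" becomes "lnfkjrxcakhkcff".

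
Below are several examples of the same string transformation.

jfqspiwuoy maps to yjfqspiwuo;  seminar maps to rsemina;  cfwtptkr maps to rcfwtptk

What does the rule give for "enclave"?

The pattern: move the last character to the front.
Applying that to "enclave" gives "eenclav".

eenclav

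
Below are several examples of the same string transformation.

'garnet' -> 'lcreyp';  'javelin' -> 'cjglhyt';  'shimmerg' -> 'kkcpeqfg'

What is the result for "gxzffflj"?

dddjhevx

What's happening: shift every letter 2 places backward in the alphabet (wrapping around), then move the first 3 characters to the end (rotate left by 3).
"gxzffflj" → "evxdddjh" → "dddjhevx".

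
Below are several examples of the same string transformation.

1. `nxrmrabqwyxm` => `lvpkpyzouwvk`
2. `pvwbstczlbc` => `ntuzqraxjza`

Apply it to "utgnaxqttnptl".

Looking at the pairs, the operation is to shift every letter 2 places backward in the alphabet (wrapping around).
Applying that to "utgnaxqttnptl" gives "srelyvorrlnrj".

srelyvorrlnrj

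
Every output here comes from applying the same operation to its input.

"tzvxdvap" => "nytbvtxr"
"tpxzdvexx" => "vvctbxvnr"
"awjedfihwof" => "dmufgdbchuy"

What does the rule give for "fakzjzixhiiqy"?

woggfvgxhxiyd

In each case the input is transformed by: reverse the string, then shift every letter 2 places backward in the alphabet (wrapping around).
Applying both steps to "fakzjzixhiiqy": "yqiihxizjzkaf", then "woggfvgxhxiyd".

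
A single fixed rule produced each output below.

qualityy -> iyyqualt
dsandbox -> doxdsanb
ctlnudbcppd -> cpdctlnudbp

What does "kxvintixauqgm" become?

ugmkxvintixaq

What's happening: move the last 3 characters to the front (rotate right by 3), then swap the first and last characters.
Applying both steps to "kxvintixauqgm": "qgmkxvintixau", then "ugmkxvintixaq".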